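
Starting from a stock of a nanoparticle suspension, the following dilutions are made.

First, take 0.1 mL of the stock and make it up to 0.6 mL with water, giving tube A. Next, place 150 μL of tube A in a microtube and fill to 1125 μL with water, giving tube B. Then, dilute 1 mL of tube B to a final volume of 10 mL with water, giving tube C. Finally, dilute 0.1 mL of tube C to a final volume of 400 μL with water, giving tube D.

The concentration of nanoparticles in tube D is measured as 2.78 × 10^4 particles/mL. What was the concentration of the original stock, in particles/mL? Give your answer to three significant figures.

5.00 × 10^7 particles/mL

Step 1: 0.1 mL brought to 0.6 mL → factor 0.6/0.1 = 6
Step 2: 150 μL brought to 1125 μL → factor 1125/150 = 7.5
Step 3: 1 mL brought to 10 mL → factor 10/1 = 10
Step 4: 0.1 mL brought to 400 μL → factor 0.4/0.1 = 4
Overall dilution factor = 6 × 7.5 × 10 × 4 = 1800
Stock = 2.78 × 10^4 particles/mL × 1800 = 5.00 × 10^7 particles/mL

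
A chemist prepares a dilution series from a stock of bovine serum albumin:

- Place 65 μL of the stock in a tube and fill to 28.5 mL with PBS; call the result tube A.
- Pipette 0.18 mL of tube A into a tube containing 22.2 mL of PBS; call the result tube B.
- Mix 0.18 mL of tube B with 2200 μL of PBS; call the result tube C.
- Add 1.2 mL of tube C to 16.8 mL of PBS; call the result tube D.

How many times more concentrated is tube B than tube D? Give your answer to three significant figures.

Step 1: 65 μL brought to 28.5 mL → factor 28500/65 = 438.46
Step 2: 0.18 mL + 22.2 mL = 22.38 mL total → factor 22.38/0.18 = 124.33
Step 3: 0.18 mL + 2200 μL = 2.38 mL total → factor 2.38/0.18 = 13.222
Step 4: 1.2 mL + 16.8 mL = 18 mL total → factor 18/1.2 = 15
Dilution factor to tube B = 54515; to tube D = 1.0812 × 10^7
[tube B]/[tube D] = (factor to tube D)/(factor to tube B) = 1.0812 × 10^7/54515 = 198

198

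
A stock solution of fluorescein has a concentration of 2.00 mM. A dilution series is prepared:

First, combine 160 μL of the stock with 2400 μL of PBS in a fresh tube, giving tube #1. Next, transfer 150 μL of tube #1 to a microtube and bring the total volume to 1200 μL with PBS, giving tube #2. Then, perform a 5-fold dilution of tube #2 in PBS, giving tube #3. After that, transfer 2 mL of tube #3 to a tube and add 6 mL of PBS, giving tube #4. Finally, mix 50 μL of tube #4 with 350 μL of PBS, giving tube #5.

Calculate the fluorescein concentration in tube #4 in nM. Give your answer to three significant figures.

Step 1: 160 μL + 2400 μL = 2560 μL total → factor 2560/160 = 16
Step 2: 150 μL brought to 1200 μL → factor 1200/150 = 8
Step 3: 5-fold → factor 5
Step 4: 2 mL + 6 mL = 8 mL total → factor 8/2 = 4
Dilution factor through tube #4 = 16 × 8 × 5 × 4 = 2560
[tube #4] = 2.00 mM / 2560 = 0.0007813 mM = 781 nM

781 nM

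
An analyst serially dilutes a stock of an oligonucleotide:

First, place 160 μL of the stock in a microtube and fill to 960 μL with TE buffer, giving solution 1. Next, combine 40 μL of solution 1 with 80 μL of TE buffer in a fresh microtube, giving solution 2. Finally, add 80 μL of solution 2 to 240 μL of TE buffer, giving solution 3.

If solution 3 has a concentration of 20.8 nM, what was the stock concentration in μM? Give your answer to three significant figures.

Step 1: 160 μL brought to 960 μL → factor 960/160 = 6
Step 2: 40 μL + 80 μL = 120 μL total → factor 120/40 = 3
Step 3: 80 μL + 240 μL = 320 μL total → factor 320/80 = 4
Overall dilution factor = 6 × 3 × 4 = 72
Stock = 20.8 nM × 72 = 1498 nM = 1.50 μM

1.50 μM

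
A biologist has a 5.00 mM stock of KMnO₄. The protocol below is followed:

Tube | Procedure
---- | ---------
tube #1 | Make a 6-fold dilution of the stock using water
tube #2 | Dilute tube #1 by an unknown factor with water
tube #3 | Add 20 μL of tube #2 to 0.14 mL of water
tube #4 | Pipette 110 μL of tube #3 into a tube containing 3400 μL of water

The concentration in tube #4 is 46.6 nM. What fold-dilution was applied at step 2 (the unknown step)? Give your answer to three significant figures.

70.1-fold

Step 1: 6-fold → factor 6
Step 2: unknown factor x
Step 3: 20 μL + 0.14 mL = 160 μL total → factor 160/20 = 8
Step 4: 110 μL + 3400 μL = 3510 μL total → factor 3510/110 = 31.909
Product of known-step factors = 1531.6
Overall factor = 5.00 mM / (46.6 nM) = 1.073 × 10^5
x = 1.073 × 10^5 / 1531.6 = 70.1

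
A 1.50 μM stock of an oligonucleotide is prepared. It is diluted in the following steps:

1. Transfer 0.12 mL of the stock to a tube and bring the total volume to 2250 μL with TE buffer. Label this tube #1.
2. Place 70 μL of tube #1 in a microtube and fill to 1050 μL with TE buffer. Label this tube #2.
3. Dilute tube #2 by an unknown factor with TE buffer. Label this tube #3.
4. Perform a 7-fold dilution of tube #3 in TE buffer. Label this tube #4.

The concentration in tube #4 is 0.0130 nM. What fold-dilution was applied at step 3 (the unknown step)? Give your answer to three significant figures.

Step 1: 0.12 mL brought to 2250 μL → factor 2.25/0.12 = 18.75
Step 2: 70 μL brought to 1050 μL → factor 1050/70 = 15
Step 3: unknown factor x
Step 4: 7-fold → factor 7
Product of known-step factors = 1968.8
Overall factor = 1.50 μM / (0.0130 nM) = 1.1538 × 10^5
x = 1.1538 × 10^5 / 1968.8 = 58.6

58.6-fold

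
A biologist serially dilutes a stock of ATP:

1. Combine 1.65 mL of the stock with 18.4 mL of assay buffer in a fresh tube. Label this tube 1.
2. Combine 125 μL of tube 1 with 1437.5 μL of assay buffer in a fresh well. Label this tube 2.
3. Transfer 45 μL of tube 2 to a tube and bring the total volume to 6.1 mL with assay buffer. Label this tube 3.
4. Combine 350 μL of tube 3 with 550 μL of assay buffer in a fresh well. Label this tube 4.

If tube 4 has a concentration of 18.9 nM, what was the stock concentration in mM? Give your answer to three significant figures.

1.00 mM

Step 1: 1.65 mL + 18.4 mL = 20.05 mL total → factor 20.05/1.65 = 12.152
Step 2: 125 μL + 1437.5 μL = 1562.5 μL total → factor 1562.5/125 = 12.5
Step 3: 45 μL brought to 6.1 mL → factor 6100/45 = 135.56
Step 4: 350 μL + 550 μL = 900 μL total → factor 900/350 = 2.5714
Overall dilution factor = 12.152 × 12.5 × 135.56 × 2.5714 = 52946
Stock = 18.9 nM × 52946 = 1.001 × 10^6 nM = 1.00 mM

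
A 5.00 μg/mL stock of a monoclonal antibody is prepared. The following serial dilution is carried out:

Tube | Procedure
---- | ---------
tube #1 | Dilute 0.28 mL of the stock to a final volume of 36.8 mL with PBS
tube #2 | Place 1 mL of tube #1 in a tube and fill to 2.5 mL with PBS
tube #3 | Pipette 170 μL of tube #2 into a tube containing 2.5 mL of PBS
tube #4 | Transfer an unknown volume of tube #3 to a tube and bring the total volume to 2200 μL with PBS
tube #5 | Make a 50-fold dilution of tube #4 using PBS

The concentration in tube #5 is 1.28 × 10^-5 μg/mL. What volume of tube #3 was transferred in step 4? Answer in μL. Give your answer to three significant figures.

Step 1: 0.28 mL brought to 36.8 mL → factor 36.8/0.28 = 131.43
Step 2: 1 mL brought to 2.5 mL → factor 2.5/1 = 2.5
Step 3: 170 μL + 2.5 mL = 2670 μL total → factor 2670/170 = 15.706
Step 4: v brought to 2200 μL → factor = 2200 μL/v
Step 5: 50-fold → factor 50
Product of known-step factors = 2.5803 × 10^5
Overall factor = 5.00 μg/mL / (1.28 × 10^-5 μg/mL) = 3.9062 × 10^5
Step-4 factor = 3.9062 × 10^5 / 2.5803 × 10^5 = 1.5139
v = 2200 μL / 1.5139 = 1.45 × 10^3 μL

1.45 × 10^3 μL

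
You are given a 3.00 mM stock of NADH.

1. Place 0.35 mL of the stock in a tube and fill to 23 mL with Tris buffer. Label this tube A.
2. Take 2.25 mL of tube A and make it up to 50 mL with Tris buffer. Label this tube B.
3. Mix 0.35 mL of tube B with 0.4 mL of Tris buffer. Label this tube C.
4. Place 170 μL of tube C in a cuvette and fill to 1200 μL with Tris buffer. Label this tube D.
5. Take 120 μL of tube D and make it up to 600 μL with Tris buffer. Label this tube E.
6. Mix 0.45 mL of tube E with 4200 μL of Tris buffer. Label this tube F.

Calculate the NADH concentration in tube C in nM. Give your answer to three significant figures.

Step 1: 0.35 mL brought to 23 mL → factor 23/0.35 = 65.714
Step 2: 2.25 mL brought to 50 mL → factor 50/2.25 = 22.222
Step 3: 0.35 mL + 0.4 mL = 0.75 mL total → factor 0.75/0.35 = 2.1429
Dilution factor through tube C = 65.714 × 22.222 × 2.1429 = 3129.3
[tube C] = 3.00 mM / 3129.3 = 0.0009587 mM = 959 nM

959 nM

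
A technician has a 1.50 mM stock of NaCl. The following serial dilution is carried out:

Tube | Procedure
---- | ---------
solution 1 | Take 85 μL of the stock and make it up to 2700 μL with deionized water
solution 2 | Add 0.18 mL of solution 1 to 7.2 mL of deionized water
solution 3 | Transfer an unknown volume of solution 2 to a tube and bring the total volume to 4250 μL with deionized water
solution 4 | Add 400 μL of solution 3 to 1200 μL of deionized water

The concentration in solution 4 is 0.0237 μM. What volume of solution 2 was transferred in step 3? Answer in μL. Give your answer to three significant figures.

350 μL

Step 1: 85 μL brought to 2700 μL → factor 2700/85 = 31.765
Step 2: 0.18 mL + 7.2 mL = 7.38 mL total → factor 7.38/0.18 = 41
Step 3: v brought to 4250 μL → factor = 4250 μL/v
Step 4: 400 μL + 1200 μL = 1600 μL total → factor 1600/400 = 4
Product of known-step factors = 5209.4
Overall factor = 1.50 mM / (0.0237 μM) = 63291
Step-3 factor = 63291 / 5209.4 = 12.149
v = 4250 μL / 12.149 = 350 μL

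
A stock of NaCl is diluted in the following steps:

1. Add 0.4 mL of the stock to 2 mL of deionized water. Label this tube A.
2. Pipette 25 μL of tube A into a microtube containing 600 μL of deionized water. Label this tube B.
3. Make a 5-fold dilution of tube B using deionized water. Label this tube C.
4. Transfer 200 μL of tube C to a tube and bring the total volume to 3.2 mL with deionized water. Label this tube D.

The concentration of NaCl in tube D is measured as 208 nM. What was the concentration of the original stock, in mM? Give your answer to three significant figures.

Step 1: 0.4 mL + 2 mL = 2.4 mL total → factor 2.4/0.4 = 6
Step 2: 25 μL + 600 μL = 625 μL total → factor 625/25 = 25
Step 3: 5-fold → factor 5
Step 4: 200 μL brought to 3.2 mL → factor 3200/200 = 16
Overall dilution factor = 6 × 25 × 5 × 16 = 12000
Stock = 208 nM × 12000 = 2.496 × 10^6 nM = 2.50 mM

2.50 mM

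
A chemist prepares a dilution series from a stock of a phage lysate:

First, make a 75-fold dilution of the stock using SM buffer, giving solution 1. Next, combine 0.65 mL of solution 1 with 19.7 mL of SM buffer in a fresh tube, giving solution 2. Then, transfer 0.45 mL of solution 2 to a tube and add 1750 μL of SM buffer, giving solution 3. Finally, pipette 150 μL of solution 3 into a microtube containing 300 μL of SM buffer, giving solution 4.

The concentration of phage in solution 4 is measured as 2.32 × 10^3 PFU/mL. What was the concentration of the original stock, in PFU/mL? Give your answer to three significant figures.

Step 1: 75-fold → factor 75
Step 2: 0.65 mL + 19.7 mL = 20.35 mL total → factor 20.35/0.65 = 31.308
Step 3: 0.45 mL + 1750 μL = 2.2 mL total → factor 2.2/0.45 = 4.8889
Step 4: 150 μL + 300 μL = 450 μL total → factor 450/150 = 3
Overall dilution factor = 75 × 31.308 × 4.8889 × 3 = 34438
Stock = 2.32 × 10^3 PFU/mL × 34438 = 7.99 × 10^7 PFU/mL

7.99 × 10^7 PFU/mL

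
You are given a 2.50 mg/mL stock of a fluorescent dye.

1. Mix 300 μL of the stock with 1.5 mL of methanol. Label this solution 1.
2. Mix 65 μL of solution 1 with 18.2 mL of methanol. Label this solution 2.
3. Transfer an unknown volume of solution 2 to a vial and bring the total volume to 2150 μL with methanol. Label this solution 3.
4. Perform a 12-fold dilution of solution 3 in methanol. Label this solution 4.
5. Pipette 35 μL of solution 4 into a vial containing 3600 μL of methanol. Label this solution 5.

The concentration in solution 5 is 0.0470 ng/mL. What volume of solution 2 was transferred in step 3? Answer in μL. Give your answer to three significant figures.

84.9 μL

Step 1: 300 μL + 1.5 mL = 1800 μL total → factor 1800/300 = 6
Step 2: 65 μL + 18.2 mL = 18265 μL total → factor 18265/65 = 281
Step 3: v brought to 2150 μL → factor = 2150 μL/v
Step 4: 12-fold → factor 12
Step 5: 35 μL + 3600 μL = 3635 μL total → factor 3635/35 = 103.86
Product of known-step factors = 2.1012 × 10^6
Overall factor = 2.50 mg/mL / (0.0470 ng/mL) = 5.3191 × 10^7
Step-3 factor = 5.3191 × 10^7 / 2.1012 × 10^6 = 25.314
v = 2150 μL / 25.314 = 84.9 μL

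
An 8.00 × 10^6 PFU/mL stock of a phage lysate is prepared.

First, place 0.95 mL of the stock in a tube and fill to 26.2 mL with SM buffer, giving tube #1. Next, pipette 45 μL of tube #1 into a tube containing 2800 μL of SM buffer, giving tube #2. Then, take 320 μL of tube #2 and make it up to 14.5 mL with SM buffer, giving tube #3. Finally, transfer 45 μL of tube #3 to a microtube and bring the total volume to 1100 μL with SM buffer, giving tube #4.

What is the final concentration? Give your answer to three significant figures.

Step 1: 0.95 mL brought to 26.2 mL → factor 26.2/0.95 = 27.579
Step 2: 45 μL + 2800 μL = 2845 μL total → factor 2845/45 = 63.222
Step 3: 320 μL brought to 14.5 mL → factor 14500/320 = 45.312
Step 4: 45 μL brought to 1100 μL → factor 1100/45 = 24.444
Overall dilution factor = 27.579 × 63.222 × 45.312 × 24.444 = 1.9313 × 10^6
Final = 8.00 × 10^6 PFU/mL / 1.9313 × 10^6 = 4.14 PFU/mL

4.14 PFU/mL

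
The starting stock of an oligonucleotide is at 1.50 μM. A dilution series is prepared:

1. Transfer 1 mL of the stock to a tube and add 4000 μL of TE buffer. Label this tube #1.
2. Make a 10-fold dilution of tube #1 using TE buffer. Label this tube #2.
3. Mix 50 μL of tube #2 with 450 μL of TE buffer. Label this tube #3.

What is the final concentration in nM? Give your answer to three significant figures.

3.00 nM

Step 1: 1 mL + 4000 μL = 5 mL total → factor 5/1 = 5
Step 2: 10-fold → factor 10
Step 3: 50 μL + 450 μL = 500 μL total → factor 500/50 = 10
Overall dilution factor = 5 × 10 × 10 = 500
Final = 1.50 μM / 500 = 0.003000 μM = 3.00 nM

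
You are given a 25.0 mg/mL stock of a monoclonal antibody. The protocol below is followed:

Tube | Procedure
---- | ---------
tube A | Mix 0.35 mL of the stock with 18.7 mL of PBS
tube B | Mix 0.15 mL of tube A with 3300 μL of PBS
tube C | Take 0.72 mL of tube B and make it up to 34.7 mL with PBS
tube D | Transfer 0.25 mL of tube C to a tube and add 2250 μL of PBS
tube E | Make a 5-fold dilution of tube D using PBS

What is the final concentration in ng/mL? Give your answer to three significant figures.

Step 1: 0.35 mL + 18.7 mL = 19.05 mL total → factor 19.05/0.35 = 54.429
Step 2: 0.15 mL + 3300 μL = 3.45 mL total → factor 3.45/0.15 = 23
Step 3: 0.72 mL brought to 34.7 mL → factor 34.7/0.72 = 48.194
Step 4: 0.25 mL + 2250 μL = 2.5 mL total → factor 2.5/0.25 = 10
Step 5: 5-fold → factor 5
Overall dilution factor = 54.429 × 23 × 48.194 × 10 × 5 = 3.0166 × 10^6
Final = 25.0 mg/mL / 3.0166 × 10^6 = 8.287 × 10^-6 mg/mL = 8.29 ng/mL

8.29 ng/mL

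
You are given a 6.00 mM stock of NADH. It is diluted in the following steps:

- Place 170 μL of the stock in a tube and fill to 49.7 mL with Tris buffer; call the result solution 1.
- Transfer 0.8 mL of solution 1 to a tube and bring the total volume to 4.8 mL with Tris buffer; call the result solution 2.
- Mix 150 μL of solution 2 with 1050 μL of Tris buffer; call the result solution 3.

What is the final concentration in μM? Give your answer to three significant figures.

Step 1: 170 μL brought to 49.7 mL → factor 49700/170 = 292.35
Step 2: 0.8 mL brought to 4.8 mL → factor 4.8/0.8 = 6
Step 3: 150 μL + 1050 μL = 1200 μL total → factor 1200/150 = 8
Overall dilution factor = 292.35 × 6 × 8 = 14033
Final = 6.00 mM / 14033 = 0.0004276 mM = 0.428 μM

0.428 μM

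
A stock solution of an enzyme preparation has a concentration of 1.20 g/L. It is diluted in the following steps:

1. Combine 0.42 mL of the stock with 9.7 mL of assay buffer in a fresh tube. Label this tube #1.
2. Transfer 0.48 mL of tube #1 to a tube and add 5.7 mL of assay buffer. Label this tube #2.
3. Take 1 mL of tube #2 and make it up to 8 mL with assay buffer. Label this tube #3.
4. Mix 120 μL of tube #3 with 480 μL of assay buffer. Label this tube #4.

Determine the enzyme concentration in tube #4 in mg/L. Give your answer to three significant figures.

0.0967 mg/L

Step 1: 0.42 mL + 9.7 mL = 10.12 mL total → factor 10.12/0.42 = 24.095
Step 2: 0.48 mL + 5.7 mL = 6.18 mL total → factor 6.18/0.48 = 12.875
Step 3: 1 mL brought to 8 mL → factor 8/1 = 8
Step 4: 120 μL + 480 μL = 600 μL total → factor 600/120 = 5
Overall dilution factor = 24.095 × 12.875 × 8 × 5 = 12409
Final = 1.20 g/L / 12409 = 9.670 × 10^-5 g/L = 0.0967 mg/L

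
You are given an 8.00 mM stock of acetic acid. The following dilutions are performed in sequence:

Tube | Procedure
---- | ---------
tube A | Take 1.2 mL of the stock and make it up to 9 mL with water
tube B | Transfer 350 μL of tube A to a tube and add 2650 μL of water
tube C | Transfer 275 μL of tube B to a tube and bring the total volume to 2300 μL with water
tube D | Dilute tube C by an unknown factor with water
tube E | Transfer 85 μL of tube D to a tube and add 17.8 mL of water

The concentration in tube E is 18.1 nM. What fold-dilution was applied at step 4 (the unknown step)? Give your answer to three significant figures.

Step 1: 1.2 mL brought to 9 mL → factor 9/1.2 = 7.5
Step 2: 350 μL + 2650 μL = 3000 μL total → factor 3000/350 = 8.5714
Step 3: 275 μL brought to 2300 μL → factor 2300/275 = 8.3636
Step 4: unknown factor x
Step 5: 85 μL + 17.8 mL = 17885 μL total → factor 17885/85 = 210.41
Product of known-step factors = 1.1313 × 10^5
Overall factor = 8.00 mM / (18.1 nM) = 4.4199 × 10^5
x = 4.4199 × 10^5 / 1.1313 × 10^5 = 3.91

3.91-fold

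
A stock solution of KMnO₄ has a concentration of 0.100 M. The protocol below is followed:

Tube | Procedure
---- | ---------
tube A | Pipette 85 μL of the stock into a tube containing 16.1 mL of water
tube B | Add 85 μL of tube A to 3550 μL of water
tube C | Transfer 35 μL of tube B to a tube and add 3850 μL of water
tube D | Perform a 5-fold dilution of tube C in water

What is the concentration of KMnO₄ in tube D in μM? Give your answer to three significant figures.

Step 1: 85 μL + 16.1 mL = 16185 μL total → factor 16185/85 = 190.41
Step 2: 85 μL + 3550 μL = 3635 μL total → factor 3635/85 = 42.765
Step 3: 35 μL + 3850 μL = 3885 μL total → factor 3885/35 = 111
Step 4: 5-fold → factor 5
Overall dilution factor = 190.41 × 42.765 × 111 × 5 = 4.5193 × 10^6
Final = 0.100 M / 4.5193 × 10^6 = 2.213 × 10^-8 M = 0.0221 μM

0.0221 μM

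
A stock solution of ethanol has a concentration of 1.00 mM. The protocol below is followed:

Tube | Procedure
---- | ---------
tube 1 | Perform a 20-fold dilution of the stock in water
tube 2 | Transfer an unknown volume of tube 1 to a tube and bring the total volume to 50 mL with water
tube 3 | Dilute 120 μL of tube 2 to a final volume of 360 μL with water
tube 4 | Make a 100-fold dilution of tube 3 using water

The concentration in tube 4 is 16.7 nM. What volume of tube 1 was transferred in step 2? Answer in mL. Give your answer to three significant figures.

Step 1: 20-fold → factor 20
Step 2: v brought to 50 mL → factor = 50 mL/v
Step 3: 120 μL brought to 360 μL → factor 360/120 = 3
Step 4: 100-fold → factor 100
Product of known-step factors = 6000
Overall factor = 1.00 mM / (16.7 nM) = 59880
Step-2 factor = 59880 / 6000 = 9.98
v = 50 mL / 9.98 = 5.01 mL

5.01 mL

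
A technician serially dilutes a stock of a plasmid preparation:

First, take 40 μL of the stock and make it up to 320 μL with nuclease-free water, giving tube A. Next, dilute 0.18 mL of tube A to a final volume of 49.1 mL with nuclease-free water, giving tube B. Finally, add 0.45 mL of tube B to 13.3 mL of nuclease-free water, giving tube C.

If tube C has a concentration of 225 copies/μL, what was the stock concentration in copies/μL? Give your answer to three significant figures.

1.50 × 10^7 copies/μL

Step 1: 40 μL brought to 320 μL → factor 320/40 = 8
Step 2: 0.18 mL brought to 49.1 mL → factor 49.1/0.18 = 272.78
Step 3: 0.45 mL + 13.3 mL = 13.75 mL total → factor 13.75/0.45 = 30.556
Overall dilution factor = 8 × 272.78 × 30.556 = 66679
Stock = 225 copies/μL × 66679 = 1.50 × 10^7 copies/μL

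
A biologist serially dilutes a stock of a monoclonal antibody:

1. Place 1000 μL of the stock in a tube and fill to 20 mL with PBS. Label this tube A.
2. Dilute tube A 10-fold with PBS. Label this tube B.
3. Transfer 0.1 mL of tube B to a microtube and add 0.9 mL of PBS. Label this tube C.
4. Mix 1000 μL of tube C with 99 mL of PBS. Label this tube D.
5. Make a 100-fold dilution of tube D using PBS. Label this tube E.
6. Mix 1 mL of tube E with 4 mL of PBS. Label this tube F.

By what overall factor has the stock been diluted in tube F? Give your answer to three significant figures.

Step 1: 1000 μL brought to 20 mL → factor 20000/1000 = 20
Step 2: 10-fold → factor 10
Step 3: 0.1 mL + 0.9 mL = 1 mL total → factor 1/0.1 = 10
Step 4: 1000 μL + 99 mL = 1 × 10^5 μL total → factor 1 × 10^5/1000 = 100
Step 5: 100-fold → factor 100
Step 6: 1 mL + 4 mL = 5 mL total → factor 5/1 = 5
Overall dilution factor = 20 × 10 × 10 × 100 × 100 × 5 = 1 × 10^8

1.00 × 10^8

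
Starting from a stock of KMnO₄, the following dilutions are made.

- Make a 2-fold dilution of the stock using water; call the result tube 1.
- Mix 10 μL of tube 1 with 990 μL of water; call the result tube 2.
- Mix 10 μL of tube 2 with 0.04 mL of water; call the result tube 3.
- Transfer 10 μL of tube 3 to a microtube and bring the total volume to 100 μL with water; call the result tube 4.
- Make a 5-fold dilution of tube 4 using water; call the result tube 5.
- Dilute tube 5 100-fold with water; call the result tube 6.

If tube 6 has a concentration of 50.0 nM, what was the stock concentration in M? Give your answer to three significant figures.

0.250 M

Step 1: 2-fold → factor 2
Step 2: 10 μL + 990 μL = 1000 μL total → factor 1000/10 = 100
Step 3: 10 μL + 0.04 mL = 50 μL total → factor 50/10 = 5
Step 4: 10 μL brought to 100 μL → factor 100/10 = 10
Step 5: 5-fold → factor 5
Step 6: 100-fold → factor 100
Overall dilution factor = 2 × 100 × 5 × 10 × 5 × 100 = 5 × 10^6
Stock = 50.0 nM × 5 × 10^6 = 2.500 × 10^8 nM = 0.250 M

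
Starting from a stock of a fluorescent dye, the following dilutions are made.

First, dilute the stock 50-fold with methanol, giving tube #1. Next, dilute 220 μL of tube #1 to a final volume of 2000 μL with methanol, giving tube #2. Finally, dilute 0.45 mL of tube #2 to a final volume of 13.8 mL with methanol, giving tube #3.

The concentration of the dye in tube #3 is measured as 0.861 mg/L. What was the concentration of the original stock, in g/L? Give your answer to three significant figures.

12.0 g/L

Step 1: 50-fold → factor 50
Step 2: 220 μL brought to 2000 μL → factor 2000/220 = 9.0909
Step 3: 0.45 mL brought to 13.8 mL → factor 13.8/0.45 = 30.667
Overall dilution factor = 50 × 9.0909 × 30.667 = 13939
Stock = 0.861 mg/L × 13939 = 1.200 × 10^4 mg/L = 12.0 g/L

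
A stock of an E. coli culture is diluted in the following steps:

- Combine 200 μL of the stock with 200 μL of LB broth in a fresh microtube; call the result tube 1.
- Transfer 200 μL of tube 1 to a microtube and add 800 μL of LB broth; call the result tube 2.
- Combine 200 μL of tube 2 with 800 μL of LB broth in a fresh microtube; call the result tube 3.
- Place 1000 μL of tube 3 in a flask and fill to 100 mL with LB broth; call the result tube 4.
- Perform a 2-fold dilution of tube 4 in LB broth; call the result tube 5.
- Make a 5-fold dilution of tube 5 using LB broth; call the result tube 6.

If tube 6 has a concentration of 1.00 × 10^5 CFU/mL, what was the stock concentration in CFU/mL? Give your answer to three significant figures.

Step 1: 200 μL + 200 μL = 400 μL total → factor 400/200 = 2
Step 2: 200 μL + 800 μL = 1000 μL total → factor 1000/200 = 5
Step 3: 200 μL + 800 μL = 1000 μL total → factor 1000/200 = 5
Step 4: 1000 μL brought to 100 mL → factor 1 × 10^5/1000 = 100
Step 5: 2-fold → factor 2
Step 6: 5-fold → factor 5
Overall dilution factor = 2 × 5 × 5 × 100 × 2 × 5 = 50000
Stock = 1.00 × 10^5 CFU/mL × 50000 = 5.00 × 10^9 CFU/mL

5.00 × 10^9 CFU/mL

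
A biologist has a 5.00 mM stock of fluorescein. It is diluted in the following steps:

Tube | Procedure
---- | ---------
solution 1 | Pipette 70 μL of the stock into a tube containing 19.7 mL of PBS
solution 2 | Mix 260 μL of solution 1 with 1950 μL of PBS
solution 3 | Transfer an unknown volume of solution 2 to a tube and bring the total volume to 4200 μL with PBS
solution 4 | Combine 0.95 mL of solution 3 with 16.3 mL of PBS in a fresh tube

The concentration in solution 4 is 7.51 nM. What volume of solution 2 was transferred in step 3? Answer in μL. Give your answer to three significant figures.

Step 1: 70 μL + 19.7 mL = 19770 μL total → factor 19770/70 = 282.43
Step 2: 260 μL + 1950 μL = 2210 μL total → factor 2210/260 = 8.5
Step 3: v brought to 4200 μL → factor = 4200 μL/v
Step 4: 0.95 mL + 16.3 mL = 17.25 mL total → factor 17.25/0.95 = 18.158
Product of known-step factors = 43591
Overall factor = 5.00 mM / (7.51 nM) = 6.6578 × 10^5
Step-3 factor = 6.6578 × 10^5 / 43591 = 15.273
v = 4200 μL / 15.273 = 275 μL

275 μL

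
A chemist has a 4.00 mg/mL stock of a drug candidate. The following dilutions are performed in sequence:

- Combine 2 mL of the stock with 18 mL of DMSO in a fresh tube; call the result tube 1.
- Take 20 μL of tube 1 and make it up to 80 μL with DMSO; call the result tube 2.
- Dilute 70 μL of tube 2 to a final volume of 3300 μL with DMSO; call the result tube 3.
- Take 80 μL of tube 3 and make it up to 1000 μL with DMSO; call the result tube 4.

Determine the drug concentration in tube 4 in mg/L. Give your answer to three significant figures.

Step 1: 2 mL + 18 mL = 20 mL total → factor 20/2 = 10
Step 2: 20 μL brought to 80 μL → factor 80/20 = 4
Step 3: 70 μL brought to 3300 μL → factor 3300/70 = 47.143
Step 4: 80 μL brought to 1000 μL → factor 1000/80 = 12.5
Overall dilution factor = 10 × 4 × 47.143 × 12.5 = 23571
Final = 4.00 mg/mL / 23571 = 0.0001697 mg/mL = 0.170 mg/L

0.170 mg/L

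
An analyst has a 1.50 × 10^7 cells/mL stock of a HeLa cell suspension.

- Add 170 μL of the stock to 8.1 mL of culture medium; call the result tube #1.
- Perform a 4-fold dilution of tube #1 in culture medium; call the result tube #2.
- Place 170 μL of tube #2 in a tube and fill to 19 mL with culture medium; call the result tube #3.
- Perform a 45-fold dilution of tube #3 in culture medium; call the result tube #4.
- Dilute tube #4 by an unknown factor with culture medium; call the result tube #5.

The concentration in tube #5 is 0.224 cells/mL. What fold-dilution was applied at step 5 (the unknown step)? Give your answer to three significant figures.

68.4-fold

Step 1: 170 μL + 8.1 mL = 8270 μL total → factor 8270/170 = 48.647
Step 2: 4-fold → factor 4
Step 3: 170 μL brought to 19 mL → factor 19000/170 = 111.76
Step 4: 45-fold → factor 45
Step 5: unknown factor x
Product of known-step factors = 9.7866 × 10^5
Overall factor = 1.50 × 10^7 cells/mL / (0.224 cells/mL) = 6.6964 × 10^7
x = 6.6964 × 10^7 / 9.7866 × 10^5 = 68.4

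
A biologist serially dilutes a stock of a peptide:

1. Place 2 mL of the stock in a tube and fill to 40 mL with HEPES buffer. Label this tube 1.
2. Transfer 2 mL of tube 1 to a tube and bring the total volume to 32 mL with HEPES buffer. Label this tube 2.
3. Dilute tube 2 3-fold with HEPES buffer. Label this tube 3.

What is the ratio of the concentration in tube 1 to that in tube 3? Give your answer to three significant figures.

48.0

Step 1: 2 mL brought to 40 mL → factor 40/2 = 20
Step 2: 2 mL brought to 32 mL → factor 32/2 = 16
Step 3: 3-fold → factor 3
Dilution factor to tube 1 = 20; to tube 3 = 960
[tube 1]/[tube 3] = (factor to tube 3)/(factor to tube 1) = 960/20 = 48.0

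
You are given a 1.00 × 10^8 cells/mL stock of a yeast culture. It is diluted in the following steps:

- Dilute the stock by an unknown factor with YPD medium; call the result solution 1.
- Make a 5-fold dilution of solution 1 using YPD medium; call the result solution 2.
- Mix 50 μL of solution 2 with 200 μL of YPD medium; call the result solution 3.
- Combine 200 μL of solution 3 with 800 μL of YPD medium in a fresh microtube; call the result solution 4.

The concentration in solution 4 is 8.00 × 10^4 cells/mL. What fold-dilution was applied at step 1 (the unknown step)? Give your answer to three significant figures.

10.0-fold

Step 1: unknown factor x
Step 2: 5-fold → factor 5
Step 3: 50 μL + 200 μL = 250 μL total → factor 250/50 = 5
Step 4: 200 μL + 800 μL = 1000 μL total → factor 1000/200 = 5
Product of known-step factors = 125
Overall factor = 1.00 × 10^8 cells/mL / (8.00 × 10^4 cells/mL) = 1250
x = 1250 / 125 = 10.0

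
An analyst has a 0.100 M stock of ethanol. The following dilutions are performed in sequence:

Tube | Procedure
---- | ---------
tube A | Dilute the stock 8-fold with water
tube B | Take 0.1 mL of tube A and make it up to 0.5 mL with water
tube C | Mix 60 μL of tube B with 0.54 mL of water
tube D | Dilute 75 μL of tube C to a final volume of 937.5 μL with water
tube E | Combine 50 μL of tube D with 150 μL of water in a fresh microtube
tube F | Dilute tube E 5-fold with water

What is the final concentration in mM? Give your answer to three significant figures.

Step 1: 8-fold → factor 8
Step 2: 0.1 mL brought to 0.5 mL → factor 0.5/0.1 = 5
Step 3: 60 μL + 0.54 mL = 600 μL total → factor 600/60 = 10
Step 4: 75 μL brought to 937.5 μL → factor 937.5/75 = 12.5
Step 5: 50 μL + 150 μL = 200 μL total → factor 200/50 = 4
Step 6: 5-fold → factor 5
Overall dilution factor = 8 × 5 × 10 × 12.5 × 4 × 5 = 1 × 10^5
Final = 0.100 M / 1 × 10^5 = 1.000 × 10^-6 M = 0.00100 mM

0.00100 mM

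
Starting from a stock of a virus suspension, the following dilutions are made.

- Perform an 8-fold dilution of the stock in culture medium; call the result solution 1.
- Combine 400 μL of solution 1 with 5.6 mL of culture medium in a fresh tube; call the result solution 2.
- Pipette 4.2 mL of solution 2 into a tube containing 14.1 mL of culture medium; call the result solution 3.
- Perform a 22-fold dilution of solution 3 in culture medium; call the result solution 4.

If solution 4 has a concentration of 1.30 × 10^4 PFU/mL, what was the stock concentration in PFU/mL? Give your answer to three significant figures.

Step 1: 8-fold → factor 8
Step 2: 400 μL + 5.6 mL = 6000 μL total → factor 6000/400 = 15
Step 3: 4.2 mL + 14.1 mL = 18.3 mL total → factor 18.3/4.2 = 4.3571
Step 4: 22-fold → factor 22
Overall dilution factor = 8 × 15 × 4.3571 × 22 = 11503
Stock = 1.30 × 10^4 PFU/mL × 11503 = 1.50 × 10^8 PFU/mL

1.50 × 10^8 PFU/mL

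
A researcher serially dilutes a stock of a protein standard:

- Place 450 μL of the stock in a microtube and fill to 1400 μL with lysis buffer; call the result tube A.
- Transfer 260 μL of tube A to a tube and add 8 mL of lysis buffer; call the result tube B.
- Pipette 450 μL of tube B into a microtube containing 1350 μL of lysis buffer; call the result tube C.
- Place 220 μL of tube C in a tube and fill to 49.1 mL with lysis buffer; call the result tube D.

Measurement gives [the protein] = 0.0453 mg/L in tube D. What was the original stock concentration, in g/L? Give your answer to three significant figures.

4.00 g/L

Step 1: 450 μL brought to 1400 μL → factor 1400/450 = 3.1111
Step 2: 260 μL + 8 mL = 8260 μL total → factor 8260/260 = 31.769
Step 3: 450 μL + 1350 μL = 1800 μL total → factor 1800/450 = 4
Step 4: 220 μL brought to 49.1 mL → factor 49100/220 = 223.18
Overall dilution factor = 3.1111 × 31.769 × 4 × 223.18 = 88235
Stock = 0.0453 mg/L × 88235 = 3997 mg/L = 4.00 g/L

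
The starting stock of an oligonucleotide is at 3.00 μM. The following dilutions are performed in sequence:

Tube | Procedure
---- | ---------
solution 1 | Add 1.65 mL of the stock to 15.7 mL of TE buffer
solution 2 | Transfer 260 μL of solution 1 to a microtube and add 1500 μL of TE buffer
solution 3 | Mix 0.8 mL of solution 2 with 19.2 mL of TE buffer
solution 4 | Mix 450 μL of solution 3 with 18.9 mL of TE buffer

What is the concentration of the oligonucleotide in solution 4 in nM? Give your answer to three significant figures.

0.0392 nM

Step 1: 1.65 mL + 15.7 mL = 17.35 mL total → factor 17.35/1.65 = 10.515
Step 2: 260 μL + 1500 μL = 1760 μL total → factor 1760/260 = 6.7692
Step 3: 0.8 mL + 19.2 mL = 20 mL total → factor 20/0.8 = 25
Step 4: 450 μL + 18.9 mL = 19350 μL total → factor 19350/450 = 43
Overall dilution factor = 10.515 × 6.7692 × 25 × 43 = 76518
Final = 3.00 μM / 76518 = 3.921 × 10^-5 μM = 0.0392 nM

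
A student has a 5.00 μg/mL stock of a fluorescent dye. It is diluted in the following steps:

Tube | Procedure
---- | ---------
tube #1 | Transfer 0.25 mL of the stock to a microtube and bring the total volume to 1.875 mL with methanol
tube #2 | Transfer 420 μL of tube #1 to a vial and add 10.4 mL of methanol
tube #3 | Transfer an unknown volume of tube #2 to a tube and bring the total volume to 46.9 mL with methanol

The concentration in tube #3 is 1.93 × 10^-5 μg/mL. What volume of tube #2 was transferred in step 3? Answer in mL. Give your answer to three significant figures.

0.0350 mL

Step 1: 0.25 mL brought to 1.875 mL → factor 1.875/0.25 = 7.5
Step 2: 420 μL + 10.4 mL = 10820 μL total → factor 10820/420 = 25.762
Step 3: v brought to 46.9 mL → factor = 46.9 mL/v
Product of known-step factors = 193.21
Overall factor = 5.00 μg/mL / (1.93 × 10^-5 μg/mL) = 2.5907 × 10^5
Step-3 factor = 2.5907 × 10^5 / 193.21 = 1340.8
v = 46.9 mL / 1340.8 = 0.0350 mL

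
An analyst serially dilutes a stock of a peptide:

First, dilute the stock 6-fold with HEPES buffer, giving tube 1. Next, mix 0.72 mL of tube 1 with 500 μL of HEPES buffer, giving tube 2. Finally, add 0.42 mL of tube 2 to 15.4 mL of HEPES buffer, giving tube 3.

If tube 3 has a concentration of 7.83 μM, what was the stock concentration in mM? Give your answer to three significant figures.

Step 1: 6-fold → factor 6
Step 2: 0.72 mL + 500 μL = 1.22 mL total → factor 1.22/0.72 = 1.6944
Step 3: 0.42 mL + 15.4 mL = 15.82 mL total → factor 15.82/0.42 = 37.667
Overall dilution factor = 6 × 1.6944 × 37.667 = 382.94
Stock = 7.83 μM × 382.94 = 2998 μM = 3.00 mM

3.00 mM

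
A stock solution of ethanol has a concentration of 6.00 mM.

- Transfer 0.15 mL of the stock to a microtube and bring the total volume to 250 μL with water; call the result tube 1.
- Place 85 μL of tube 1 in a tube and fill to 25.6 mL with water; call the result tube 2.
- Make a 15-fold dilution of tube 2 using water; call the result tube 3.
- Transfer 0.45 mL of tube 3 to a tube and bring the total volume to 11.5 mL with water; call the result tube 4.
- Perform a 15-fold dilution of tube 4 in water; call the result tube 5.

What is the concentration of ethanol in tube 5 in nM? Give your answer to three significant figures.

2.08 nM

Step 1: 0.15 mL brought to 250 μL → factor 0.25/0.15 = 1.6667
Step 2: 85 μL brought to 25.6 mL → factor 25600/85 = 301.18
Step 3: 15-fold → factor 15
Step 4: 0.45 mL brought to 11.5 mL → factor 11.5/0.45 = 25.556
Step 5: 15-fold → factor 15
Overall dilution factor = 1.6667 × 301.18 × 15 × 25.556 × 15 = 2.8863 × 10^6
Final = 6.00 mM / 2.8863 × 10^6 = 2.079 × 10^-6 mM = 2.08 nM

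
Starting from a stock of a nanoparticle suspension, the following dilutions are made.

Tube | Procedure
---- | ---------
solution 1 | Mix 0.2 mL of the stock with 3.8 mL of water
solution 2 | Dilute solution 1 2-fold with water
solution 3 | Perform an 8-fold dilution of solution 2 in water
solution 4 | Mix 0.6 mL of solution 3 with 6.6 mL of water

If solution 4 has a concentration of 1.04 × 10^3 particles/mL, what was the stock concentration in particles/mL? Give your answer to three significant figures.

3.99 × 10^6 particles/mL

Step 1: 0.2 mL + 3.8 mL = 4 mL total → factor 4/0.2 = 20
Step 2: 2-fold → factor 2
Step 3: 8-fold → factor 8
Step 4: 0.6 mL + 6.6 mL = 7.2 mL total → factor 7.2/0.6 = 12
Overall dilution factor = 20 × 2 × 8 × 12 = 3840
Stock = 1.04 × 10^3 particles/mL × 3840 = 3.99 × 10^6 particles/mL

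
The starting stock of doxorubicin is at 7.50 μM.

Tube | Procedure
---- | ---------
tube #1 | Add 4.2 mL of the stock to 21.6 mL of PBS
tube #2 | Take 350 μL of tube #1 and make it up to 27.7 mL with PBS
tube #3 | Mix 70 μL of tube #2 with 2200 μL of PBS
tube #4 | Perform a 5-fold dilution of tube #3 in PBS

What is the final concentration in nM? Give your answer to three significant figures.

0.0951 nM

Step 1: 4.2 mL + 21.6 mL = 25.8 mL total → factor 25.8/4.2 = 6.1429
Step 2: 350 μL brought to 27.7 mL → factor 27700/350 = 79.143
Step 3: 70 μL + 2200 μL = 2270 μL total → factor 2270/70 = 32.429
Step 4: 5-fold → factor 5
Overall dilution factor = 6.1429 × 79.143 × 32.429 × 5 = 78828
Final = 7.50 μM / 78828 = 9.514 × 10^-5 μM = 0.0951 nM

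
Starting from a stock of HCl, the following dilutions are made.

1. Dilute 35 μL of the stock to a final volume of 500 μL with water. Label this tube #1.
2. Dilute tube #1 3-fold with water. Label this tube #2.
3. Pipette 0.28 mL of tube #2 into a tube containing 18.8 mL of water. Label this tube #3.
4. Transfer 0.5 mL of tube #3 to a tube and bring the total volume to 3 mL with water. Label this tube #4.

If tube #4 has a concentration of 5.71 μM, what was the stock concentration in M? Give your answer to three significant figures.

0.100 M

Step 1: 35 μL brought to 500 μL → factor 500/35 = 14.286
Step 2: 3-fold → factor 3
Step 3: 0.28 mL + 18.8 mL = 19.08 mL total → factor 19.08/0.28 = 68.143
Step 4: 0.5 mL brought to 3 mL → factor 3/0.5 = 6
Overall dilution factor = 14.286 × 3 × 68.143 × 6 = 17522
Stock = 5.71 μM × 17522 = 1.001 × 10^5 μM = 0.100 M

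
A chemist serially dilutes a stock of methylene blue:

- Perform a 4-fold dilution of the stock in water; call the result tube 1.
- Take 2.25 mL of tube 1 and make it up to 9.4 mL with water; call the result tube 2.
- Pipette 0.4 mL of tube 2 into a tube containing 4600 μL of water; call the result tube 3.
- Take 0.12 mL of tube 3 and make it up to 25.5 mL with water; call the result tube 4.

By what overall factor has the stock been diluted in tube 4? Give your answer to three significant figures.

4.44 × 10^4

Step 1: 4-fold → factor 4
Step 2: 2.25 mL brought to 9.4 mL → factor 9.4/2.25 = 4.1778
Step 3: 0.4 mL + 4600 μL = 5 mL total → factor 5/0.4 = 12.5
Step 4: 0.12 mL brought to 25.5 mL → factor 25.5/0.12 = 212.5
Overall dilution factor = 4 × 4.1778 × 12.5 × 212.5 = 44389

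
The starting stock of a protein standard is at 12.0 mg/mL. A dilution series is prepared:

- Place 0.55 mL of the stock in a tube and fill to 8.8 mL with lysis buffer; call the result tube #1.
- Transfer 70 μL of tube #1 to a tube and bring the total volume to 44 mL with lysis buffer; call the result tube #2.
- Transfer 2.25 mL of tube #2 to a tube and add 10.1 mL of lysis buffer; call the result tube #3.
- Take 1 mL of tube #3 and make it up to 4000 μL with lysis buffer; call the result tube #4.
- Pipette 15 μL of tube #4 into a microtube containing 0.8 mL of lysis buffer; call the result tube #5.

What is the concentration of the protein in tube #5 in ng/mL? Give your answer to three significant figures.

1.00 ng/mL

Step 1: 0.55 mL brought to 8.8 mL → factor 8.8/0.55 = 16
Step 2: 70 μL brought to 44 mL → factor 44000/70 = 628.57
Step 3: 2.25 mL + 10.1 mL = 12.35 mL total → factor 12.35/2.25 = 5.4889
Step 4: 1 mL brought to 4000 μL → factor 4/1 = 4
Step 5: 15 μL + 0.8 mL = 815 μL total → factor 815/15 = 54.333
Overall dilution factor = 16 × 628.57 × 5.4889 × 4 × 54.333 = 1.1997 × 10^7
Final = 12.0 mg/mL / 1.1997 × 10^7 = 1.000 × 10^-6 mg/mL = 1.00 ng/mL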